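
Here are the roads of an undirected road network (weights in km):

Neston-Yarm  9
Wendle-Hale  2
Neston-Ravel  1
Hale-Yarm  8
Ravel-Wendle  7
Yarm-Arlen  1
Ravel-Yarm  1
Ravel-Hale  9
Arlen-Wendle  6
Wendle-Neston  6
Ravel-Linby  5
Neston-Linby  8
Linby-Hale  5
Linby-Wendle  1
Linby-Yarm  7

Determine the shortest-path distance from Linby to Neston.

Compare a few routes:
Linby–Ravel–Neston: 5+1 = 6
Linby–Neston: 8 = 8
Linby–Yarm–Ravel–Neston: 7+1+1 = 9
Linby–Wendle–Neston: 1+6 = 7
Cheapest is Linby–Ravel–Neston at 6 km.

6 km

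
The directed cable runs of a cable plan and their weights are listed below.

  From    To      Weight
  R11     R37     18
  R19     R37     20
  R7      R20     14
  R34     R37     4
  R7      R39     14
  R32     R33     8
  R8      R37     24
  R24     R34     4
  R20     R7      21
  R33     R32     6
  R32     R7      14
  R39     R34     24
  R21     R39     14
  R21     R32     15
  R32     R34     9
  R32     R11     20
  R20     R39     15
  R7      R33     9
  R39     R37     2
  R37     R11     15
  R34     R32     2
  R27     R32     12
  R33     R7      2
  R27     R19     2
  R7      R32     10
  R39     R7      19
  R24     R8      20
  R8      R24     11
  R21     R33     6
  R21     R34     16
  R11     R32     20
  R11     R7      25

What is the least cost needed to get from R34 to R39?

Candidate routes:
R34 - R32 - R33 - R7 - R39: 2+8+2+14 = 26
R34 - R32 - R7 - R39: 2+14+14 = 30
R34 - R32 - R33 - R7 - R20 - R39: 2+8+2+14+15 = 41
The minimum is 26 via R34 - R32 - R33 - R7 - R39.

26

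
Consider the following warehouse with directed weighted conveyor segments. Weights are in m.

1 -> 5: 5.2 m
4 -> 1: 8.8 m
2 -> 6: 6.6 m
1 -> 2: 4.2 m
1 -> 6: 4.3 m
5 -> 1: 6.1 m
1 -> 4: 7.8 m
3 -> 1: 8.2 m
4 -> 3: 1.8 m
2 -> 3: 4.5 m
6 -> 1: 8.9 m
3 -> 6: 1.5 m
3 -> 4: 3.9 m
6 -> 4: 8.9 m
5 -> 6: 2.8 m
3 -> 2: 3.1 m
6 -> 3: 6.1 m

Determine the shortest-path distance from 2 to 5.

Enumerating some paths:
2–3–6–1–5: 4.5+1.5+8.9+5.2 = 20.1
2–3–1–5: 4.5+8.2+5.2 = 17.9
The minimum is 17.9 m via 2–3–1–5.

17.9 m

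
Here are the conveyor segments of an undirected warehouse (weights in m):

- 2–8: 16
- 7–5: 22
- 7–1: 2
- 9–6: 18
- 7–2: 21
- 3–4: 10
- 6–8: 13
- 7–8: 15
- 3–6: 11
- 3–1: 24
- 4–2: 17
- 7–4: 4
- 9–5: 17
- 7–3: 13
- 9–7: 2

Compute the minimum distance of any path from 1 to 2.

23 m

Shortest distances from 1:
1: 0
7: 2  (via 1)
9: 4  (via 7)
4: 6  (via 7)
3: 15  (via 7)
8: 17  (via 7)
5: 21  (via 9)
6: 22  (via 9)
2: 23  (via 7)
Shortest route: 1 → 7 → 2 = 23 m.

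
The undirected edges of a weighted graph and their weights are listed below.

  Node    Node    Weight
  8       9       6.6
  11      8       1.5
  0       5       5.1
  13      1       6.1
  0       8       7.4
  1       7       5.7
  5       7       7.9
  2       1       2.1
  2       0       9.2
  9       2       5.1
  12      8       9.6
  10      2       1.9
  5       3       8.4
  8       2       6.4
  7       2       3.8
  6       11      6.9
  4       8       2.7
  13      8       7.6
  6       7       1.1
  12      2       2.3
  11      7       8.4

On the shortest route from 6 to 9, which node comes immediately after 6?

Candidate routes:
6 → 7 → 1 → 2 → 9: 1.1+5.7+2.1+5.1 = 14
6 → 7 → 2 → 9: 1.1+3.8+5.1 = 10
6 → 11 → 8 → 9: 6.9+1.5+6.6 = 15
The minimum is 10 via 6 → 7 → 2 → 9.
So from 6 the first move is to 7.

7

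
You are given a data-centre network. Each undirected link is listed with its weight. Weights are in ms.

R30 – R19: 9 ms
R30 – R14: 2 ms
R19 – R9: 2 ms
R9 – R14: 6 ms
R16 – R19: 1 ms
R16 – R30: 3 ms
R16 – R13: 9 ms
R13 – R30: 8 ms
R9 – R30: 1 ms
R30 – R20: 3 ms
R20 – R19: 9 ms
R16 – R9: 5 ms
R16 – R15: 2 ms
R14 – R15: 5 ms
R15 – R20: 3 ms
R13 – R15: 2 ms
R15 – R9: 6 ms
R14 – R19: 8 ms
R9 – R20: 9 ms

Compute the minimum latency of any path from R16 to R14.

5 ms

Candidate routes:
R16 - R19 - R9 - R30 - R14: 1+2+1+2 = 6
R16 - R30 - R14: 3+2 = 5
R16 - R15 - R14: 2+5 = 7
The minimum is 5 ms via R16 - R30 - R14.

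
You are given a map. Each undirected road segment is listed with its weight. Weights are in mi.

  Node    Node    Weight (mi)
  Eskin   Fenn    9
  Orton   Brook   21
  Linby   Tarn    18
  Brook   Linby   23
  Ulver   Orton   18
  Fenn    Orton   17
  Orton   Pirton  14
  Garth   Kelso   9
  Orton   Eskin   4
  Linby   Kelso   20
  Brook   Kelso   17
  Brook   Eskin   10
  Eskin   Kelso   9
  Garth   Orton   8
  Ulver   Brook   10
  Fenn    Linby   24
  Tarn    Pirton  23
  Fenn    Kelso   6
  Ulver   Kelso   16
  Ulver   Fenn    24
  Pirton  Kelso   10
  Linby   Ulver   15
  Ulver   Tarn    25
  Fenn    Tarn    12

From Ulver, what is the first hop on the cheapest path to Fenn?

Kelso

Enumerating some paths:
Ulver → Kelso → Fenn: 16+6 = 22
Ulver → Brook → Eskin → Fenn: 10+10+9 = 29
Ulver → Fenn: 24 = 24
Cheapest is Ulver → Kelso → Fenn at 22 mi.
So from Ulver the first move is to Kelso.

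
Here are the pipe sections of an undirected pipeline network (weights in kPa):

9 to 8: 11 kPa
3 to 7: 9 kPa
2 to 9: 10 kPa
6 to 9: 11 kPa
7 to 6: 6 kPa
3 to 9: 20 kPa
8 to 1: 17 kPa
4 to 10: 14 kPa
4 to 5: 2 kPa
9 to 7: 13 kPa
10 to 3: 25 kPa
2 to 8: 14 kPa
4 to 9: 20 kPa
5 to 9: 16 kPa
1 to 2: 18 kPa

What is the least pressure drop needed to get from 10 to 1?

60 kPa

Enumerating some paths:
10 → 4 → 9 → 2 → 1: 14+20+10+18 = 62
10 → 4 → 5 → 9 → 2 → 1: 14+2+16+10+18 = 60
10 → 4 → 9 → 8 → 1: 14+20+11+17 = 62
Cheapest is 10 → 4 → 5 → 9 → 2 → 1 at 60 kPa.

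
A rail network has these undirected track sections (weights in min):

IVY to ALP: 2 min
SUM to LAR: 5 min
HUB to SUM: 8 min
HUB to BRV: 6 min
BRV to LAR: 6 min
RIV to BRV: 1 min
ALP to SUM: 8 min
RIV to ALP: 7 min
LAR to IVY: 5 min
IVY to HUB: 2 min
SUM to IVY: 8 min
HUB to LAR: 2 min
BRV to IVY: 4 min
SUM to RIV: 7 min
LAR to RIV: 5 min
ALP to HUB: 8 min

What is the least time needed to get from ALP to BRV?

Candidate routes:
ALP → RIV → BRV: 7+1 = 8
ALP → IVY → BRV: 2+4 = 6
Cheapest is ALP → IVY → BRV at 6 min.

6 min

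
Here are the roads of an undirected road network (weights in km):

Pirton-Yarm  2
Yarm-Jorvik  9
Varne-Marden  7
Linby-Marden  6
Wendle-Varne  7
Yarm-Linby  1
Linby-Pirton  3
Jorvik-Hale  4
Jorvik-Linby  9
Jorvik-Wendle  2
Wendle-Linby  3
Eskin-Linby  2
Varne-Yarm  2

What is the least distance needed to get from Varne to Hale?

Compare a few routes:
Varne–Yarm–Linby–Wendle–Jorvik–Hale: 2+1+3+2+4 = 12
Varne–Wendle–Jorvik–Hale: 7+2+4 = 13
The minimum is 12 km via Varne–Yarm–Linby–Wendle–Jorvik–Hale.

12 km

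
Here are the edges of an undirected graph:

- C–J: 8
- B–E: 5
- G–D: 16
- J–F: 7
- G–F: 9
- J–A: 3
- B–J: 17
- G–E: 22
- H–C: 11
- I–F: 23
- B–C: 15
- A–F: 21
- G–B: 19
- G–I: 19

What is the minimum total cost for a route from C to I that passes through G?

Shortest C→G: C → J → F → G = 24
Best G to I: G → I costing 19
Total via G: 24 + 19 = 43.

43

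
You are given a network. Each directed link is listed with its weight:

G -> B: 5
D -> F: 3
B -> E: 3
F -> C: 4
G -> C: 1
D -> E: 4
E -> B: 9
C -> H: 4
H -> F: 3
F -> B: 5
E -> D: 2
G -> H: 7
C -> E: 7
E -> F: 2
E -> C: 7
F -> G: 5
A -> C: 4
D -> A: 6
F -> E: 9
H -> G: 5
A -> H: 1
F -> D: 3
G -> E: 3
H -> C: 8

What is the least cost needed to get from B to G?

Enumerating some paths:
B → E → D → A → H → G: 3+2+6+1+5 = 17
B → E → D → F → G: 3+2+3+5 = 13
B → E → F → G: 3+2+5 = 10
Cheapest is B → E → F → G at 10.

10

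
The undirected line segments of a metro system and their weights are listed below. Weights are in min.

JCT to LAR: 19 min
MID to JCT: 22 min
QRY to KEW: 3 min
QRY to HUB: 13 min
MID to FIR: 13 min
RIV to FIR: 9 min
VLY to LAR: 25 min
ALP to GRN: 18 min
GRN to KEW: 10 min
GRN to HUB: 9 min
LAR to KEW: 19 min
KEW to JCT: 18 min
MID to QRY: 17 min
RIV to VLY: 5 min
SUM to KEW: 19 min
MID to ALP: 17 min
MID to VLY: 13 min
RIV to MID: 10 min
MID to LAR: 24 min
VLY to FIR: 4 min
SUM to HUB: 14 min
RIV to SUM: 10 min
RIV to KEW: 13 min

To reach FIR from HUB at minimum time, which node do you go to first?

Compare a few routes:
HUB–QRY–KEW–RIV–FIR: 13+3+13+9 = 38
HUB–SUM–RIV–FIR: 14+10+9 = 33
The minimum is 33 min via HUB–SUM–RIV–FIR.
So from HUB the first move is to SUM.

SUM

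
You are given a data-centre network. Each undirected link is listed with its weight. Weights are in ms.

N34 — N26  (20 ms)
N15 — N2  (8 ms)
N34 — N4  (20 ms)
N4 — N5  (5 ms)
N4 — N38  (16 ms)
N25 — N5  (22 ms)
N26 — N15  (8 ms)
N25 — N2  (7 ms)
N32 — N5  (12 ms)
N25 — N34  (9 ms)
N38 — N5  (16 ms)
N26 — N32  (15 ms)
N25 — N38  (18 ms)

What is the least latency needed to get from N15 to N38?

33 ms

Compare a few routes:
N15 - N2 - N25 - N38: 8+7+18 = 33
N15 - N26 - N32 - N5 - N38: 8+15+12+16 = 51
The minimum is 33 ms via N15 - N2 - N25 - N38.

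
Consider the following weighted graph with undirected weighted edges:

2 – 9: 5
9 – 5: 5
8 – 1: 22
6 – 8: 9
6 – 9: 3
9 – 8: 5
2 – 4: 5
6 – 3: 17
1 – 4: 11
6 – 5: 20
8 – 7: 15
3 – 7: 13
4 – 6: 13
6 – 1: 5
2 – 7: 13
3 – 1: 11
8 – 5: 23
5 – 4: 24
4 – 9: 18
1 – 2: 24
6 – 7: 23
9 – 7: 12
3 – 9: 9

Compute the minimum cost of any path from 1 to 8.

Running Dijkstra from 1:
1: 0
6: 5  (via 1)
9: 8  (via 6)
3: 11  (via 1)
4: 11  (via 1)
2: 13  (via 9)
5: 13  (via 9)
8: 13  (via 9)
Shortest route: 1 → 6 → 9 → 8 = 13.

13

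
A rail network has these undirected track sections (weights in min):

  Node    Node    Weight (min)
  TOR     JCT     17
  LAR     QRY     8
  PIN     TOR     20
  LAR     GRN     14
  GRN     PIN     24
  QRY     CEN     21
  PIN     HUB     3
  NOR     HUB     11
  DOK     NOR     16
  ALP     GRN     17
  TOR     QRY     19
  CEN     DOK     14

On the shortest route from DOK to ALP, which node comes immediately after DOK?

Compare a few routes:
DOK–CEN–QRY–LAR–GRN–ALP: 14+21+8+14+17 = 74
DOK–NOR–HUB–PIN–GRN–ALP: 16+11+3+24+17 = 71
DOK–CEN–QRY–TOR–PIN–GRN–ALP: 14+21+19+20+24+17 = 115
DOK–NOR–HUB–PIN–TOR–QRY–LAR–GRN–ALP: 16+11+3+20+19+8+14+17 = 108
Cheapest is DOK–NOR–HUB–PIN–GRN–ALP at 71 min.
So from DOK the first move is to NOR.

NOR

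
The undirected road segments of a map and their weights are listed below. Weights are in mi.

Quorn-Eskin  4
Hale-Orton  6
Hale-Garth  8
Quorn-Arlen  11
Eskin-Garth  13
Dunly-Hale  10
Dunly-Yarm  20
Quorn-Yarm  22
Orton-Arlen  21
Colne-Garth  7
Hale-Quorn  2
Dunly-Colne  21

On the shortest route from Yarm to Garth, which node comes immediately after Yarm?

Candidate routes:
Yarm - Dunly - Hale - Garth: 20+10+8 = 38
Yarm - Quorn - Hale - Garth: 22+2+8 = 32
Cheapest is Yarm - Quorn - Hale - Garth at 32 mi.
So from Yarm the first move is to Quorn.

Quorn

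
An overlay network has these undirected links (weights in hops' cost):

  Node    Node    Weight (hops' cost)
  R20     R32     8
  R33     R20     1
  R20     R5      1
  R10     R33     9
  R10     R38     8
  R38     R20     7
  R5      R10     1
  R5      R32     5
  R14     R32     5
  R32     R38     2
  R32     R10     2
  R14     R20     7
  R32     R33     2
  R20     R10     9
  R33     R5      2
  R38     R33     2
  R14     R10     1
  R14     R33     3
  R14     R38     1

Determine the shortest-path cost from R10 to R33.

Candidate routes:
R10 → R5 → R33: 1+2 = 3
R10 → R14 → R33: 1+3 = 4
R10 → R14 → R38 → R33: 1+1+2 = 4
The minimum is 3 hops' cost via R10 → R5 → R33.

3 hops' cost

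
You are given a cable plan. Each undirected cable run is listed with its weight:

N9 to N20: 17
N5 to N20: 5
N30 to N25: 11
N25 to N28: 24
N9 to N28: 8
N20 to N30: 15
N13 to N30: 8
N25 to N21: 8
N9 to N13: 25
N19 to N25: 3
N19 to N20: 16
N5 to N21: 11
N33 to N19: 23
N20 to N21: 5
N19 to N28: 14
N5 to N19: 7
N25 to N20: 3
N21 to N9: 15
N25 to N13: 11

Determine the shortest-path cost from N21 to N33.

Compare a few routes:
N21–N20–N5–N19–N33: 5+5+7+23 = 40
N21–N5–N19–N33: 11+7+23 = 41
N21–N25–N19–N33: 8+3+23 = 34
The minimum is 34 via N21–N25–N19–N33.

34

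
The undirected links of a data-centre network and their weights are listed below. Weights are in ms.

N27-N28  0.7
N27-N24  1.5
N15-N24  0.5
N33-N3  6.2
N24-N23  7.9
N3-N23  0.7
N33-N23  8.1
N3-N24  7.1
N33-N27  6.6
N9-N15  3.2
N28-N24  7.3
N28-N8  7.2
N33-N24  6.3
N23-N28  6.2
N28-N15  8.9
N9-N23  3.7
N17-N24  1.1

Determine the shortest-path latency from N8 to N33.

14.5 ms

Enumerating some paths:
N8 - N28 - N23 - N3 - N33: 7.2+6.2+0.7+6.2 = 20.3
N8 - N28 - N27 - N24 - N33: 7.2+0.7+1.5+6.3 = 15.7
N8 - N28 - N27 - N33: 7.2+0.7+6.6 = 14.5
Cheapest is N8 - N28 - N27 - N33 at 14.5 ms.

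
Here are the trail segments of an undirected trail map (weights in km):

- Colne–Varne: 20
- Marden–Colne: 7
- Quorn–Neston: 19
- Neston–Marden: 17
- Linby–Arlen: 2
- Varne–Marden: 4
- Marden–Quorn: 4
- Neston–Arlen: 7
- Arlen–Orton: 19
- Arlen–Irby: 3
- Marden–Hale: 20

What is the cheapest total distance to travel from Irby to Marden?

Settle nodes by increasing distance from Irby:
Irby: 0
Arlen: 3  (via Irby)
Linby: 5  (via Arlen)
Neston: 10  (via Arlen)
Orton: 22  (via Arlen)
Marden: 27  (via Neston)
Shortest route: Irby → Arlen → Neston → Marden = 27 km.

27 km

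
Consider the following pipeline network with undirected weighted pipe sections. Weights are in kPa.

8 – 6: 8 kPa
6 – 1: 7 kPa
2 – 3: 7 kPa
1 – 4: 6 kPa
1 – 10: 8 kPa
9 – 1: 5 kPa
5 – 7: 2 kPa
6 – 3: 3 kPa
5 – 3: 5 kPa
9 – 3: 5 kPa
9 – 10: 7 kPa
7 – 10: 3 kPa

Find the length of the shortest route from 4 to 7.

Settle nodes by increasing distance from 4:
4: 0
1: 6  (via 4)
9: 11  (via 1)
6: 13  (via 1)
10: 14  (via 1)
3: 16  (via 9)
7: 17  (via 10)
Shortest route: 4–1–10–7 = 17 kPa.

17 kPa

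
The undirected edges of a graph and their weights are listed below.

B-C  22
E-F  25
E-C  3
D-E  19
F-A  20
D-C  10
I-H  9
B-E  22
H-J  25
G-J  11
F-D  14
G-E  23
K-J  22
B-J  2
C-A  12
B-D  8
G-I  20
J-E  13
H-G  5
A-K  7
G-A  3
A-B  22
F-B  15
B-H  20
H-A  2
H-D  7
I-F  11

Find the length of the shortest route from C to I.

Compare a few routes:
C - D - H - I: 10+7+9 = 26
C - A - H - I: 12+2+9 = 23
Cheapest is C - A - H - I at 23.

23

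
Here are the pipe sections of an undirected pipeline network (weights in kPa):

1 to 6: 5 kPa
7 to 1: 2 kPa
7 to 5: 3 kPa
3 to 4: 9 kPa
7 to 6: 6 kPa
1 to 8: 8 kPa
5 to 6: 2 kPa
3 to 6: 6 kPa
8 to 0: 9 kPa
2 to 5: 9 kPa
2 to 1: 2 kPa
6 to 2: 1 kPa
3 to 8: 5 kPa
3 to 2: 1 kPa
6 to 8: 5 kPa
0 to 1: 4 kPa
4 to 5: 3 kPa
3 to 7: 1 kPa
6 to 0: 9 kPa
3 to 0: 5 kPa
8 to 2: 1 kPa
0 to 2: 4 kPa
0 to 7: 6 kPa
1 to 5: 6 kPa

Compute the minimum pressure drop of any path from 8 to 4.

Settle nodes by increasing distance from 8:
8: 0
2: 1  (via 8)
3: 2  (via 2)
6: 2  (via 2)
1: 3  (via 2)
7: 3  (via 3)
5: 4  (via 6)
0: 5  (via 2)
4: 7  (via 5)
Shortest route: 8–2–6–5–4 = 7 kPa.

7 kPa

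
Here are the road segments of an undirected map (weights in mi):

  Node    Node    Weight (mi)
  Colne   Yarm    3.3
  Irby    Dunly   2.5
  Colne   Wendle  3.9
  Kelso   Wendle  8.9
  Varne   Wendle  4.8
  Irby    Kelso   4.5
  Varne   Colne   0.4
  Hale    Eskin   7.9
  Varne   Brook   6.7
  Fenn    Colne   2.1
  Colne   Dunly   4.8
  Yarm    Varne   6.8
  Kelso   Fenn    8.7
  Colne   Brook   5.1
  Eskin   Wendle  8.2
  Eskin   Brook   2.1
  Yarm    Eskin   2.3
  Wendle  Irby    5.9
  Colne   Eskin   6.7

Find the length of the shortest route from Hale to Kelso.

Running Dijkstra from Hale:
Hale: 0
Eskin: 7.9  (via Hale)
Brook: 10  (via Eskin)
Yarm: 10.2  (via Eskin)
Colne: 13.5  (via Yarm)
Varne: 13.9  (via Colne)
Fenn: 15.6  (via Colne)
Wendle: 16.1  (via Eskin)
Dunly: 18.3  (via Colne)
Irby: 20.8  (via Dunly)
Kelso: 24.3  (via Fenn)
Shortest route: Hale → Eskin → Yarm → Colne → Fenn → Kelso = 24.3 mi.

24.3 mi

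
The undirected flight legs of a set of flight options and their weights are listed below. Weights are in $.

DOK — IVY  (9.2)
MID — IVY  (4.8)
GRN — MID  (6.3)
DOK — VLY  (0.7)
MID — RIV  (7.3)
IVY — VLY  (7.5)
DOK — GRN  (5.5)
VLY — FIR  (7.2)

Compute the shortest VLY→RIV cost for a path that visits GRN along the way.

$19.8

Shortest VLY→GRN: VLY → DOK → GRN = 6.2
Best GRN to RIV: GRN → MID → RIV costing 13.6
Total via GRN: 6.2 + 13.6 = $19.8.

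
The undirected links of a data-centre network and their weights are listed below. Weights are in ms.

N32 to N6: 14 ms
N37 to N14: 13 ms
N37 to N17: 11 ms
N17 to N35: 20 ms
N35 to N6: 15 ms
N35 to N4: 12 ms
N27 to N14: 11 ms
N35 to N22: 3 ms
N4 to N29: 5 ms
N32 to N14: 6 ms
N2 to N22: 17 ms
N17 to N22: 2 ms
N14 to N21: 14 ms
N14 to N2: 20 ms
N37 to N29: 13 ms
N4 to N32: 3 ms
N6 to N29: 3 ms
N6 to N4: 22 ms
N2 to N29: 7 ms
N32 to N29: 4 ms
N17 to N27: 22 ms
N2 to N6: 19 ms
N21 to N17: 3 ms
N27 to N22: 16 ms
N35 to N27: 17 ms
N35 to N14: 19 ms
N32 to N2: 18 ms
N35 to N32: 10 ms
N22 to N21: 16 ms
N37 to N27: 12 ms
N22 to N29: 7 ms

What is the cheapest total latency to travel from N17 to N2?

16 ms

Shortest distances from N17:
N17: 0
N22: 2  (via N17)
N21: 3  (via N17)
N35: 5  (via N22)
N29: 9  (via N22)
N37: 11  (via N17)
N6: 12  (via N29)
N32: 13  (via N29)
N4: 14  (via N29)
N2: 16  (via N29)
Shortest route: N17–N22–N29–N2 = 16 ms.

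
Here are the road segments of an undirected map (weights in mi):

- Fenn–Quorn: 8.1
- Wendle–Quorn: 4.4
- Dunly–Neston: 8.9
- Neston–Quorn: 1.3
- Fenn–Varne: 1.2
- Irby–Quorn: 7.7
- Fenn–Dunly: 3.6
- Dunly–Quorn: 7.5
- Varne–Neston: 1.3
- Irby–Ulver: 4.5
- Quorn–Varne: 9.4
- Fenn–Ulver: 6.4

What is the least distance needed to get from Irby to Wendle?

Compare a few routes:
Irby - Quorn - Wendle: 7.7+4.4 = 12.1
Irby - Ulver - Fenn - Varne - Neston - Quorn - Wendle: 4.5+6.4+1.2+1.3+1.3+4.4 = 19.1
Cheapest is Irby - Quorn - Wendle at 12.1 mi.

12.1 mi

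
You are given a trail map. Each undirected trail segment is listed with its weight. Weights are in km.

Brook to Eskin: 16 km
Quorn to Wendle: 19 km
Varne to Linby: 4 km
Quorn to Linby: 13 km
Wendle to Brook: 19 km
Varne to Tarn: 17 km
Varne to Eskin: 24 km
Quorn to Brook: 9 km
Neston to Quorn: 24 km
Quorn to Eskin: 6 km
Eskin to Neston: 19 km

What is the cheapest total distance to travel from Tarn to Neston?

58 km

Candidate routes:
Tarn → Varne → Linby → Quorn → Neston: 17+4+13+24 = 58
Tarn → Varne → Linby → Quorn → Eskin → Neston: 17+4+13+6+19 = 59
Tarn → Varne → Eskin → Quorn → Neston: 17+24+6+24 = 71
Tarn → Varne → Eskin → Neston: 17+24+19 = 60
The minimum is 58 km via Tarn → Varne → Linby → Quorn → Neston.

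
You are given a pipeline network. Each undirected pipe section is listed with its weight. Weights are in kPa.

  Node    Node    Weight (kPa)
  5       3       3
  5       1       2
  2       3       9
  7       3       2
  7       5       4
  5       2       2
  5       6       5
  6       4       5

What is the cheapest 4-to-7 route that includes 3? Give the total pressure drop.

15 kPa

Shortest 4→3: 4–6–5–3 = 13
Shortest 3→7: 3–7 = 2
Total via 3: 13 + 2 = 15 kPa.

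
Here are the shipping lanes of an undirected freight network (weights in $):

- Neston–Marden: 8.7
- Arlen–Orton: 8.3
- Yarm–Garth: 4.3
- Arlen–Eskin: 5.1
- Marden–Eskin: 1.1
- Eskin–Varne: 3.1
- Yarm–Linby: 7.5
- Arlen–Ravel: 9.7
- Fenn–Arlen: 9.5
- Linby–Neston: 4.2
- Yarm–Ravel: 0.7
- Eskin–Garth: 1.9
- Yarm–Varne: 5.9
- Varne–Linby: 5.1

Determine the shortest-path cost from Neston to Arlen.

Shortest distances from Neston:
Neston: 0
Linby: 4.2  (via Neston)
Marden: 8.7  (via Neston)
Varne: 9.3  (via Linby)
Eskin: 9.8  (via Marden)
Garth: 11.7  (via Eskin)
Yarm: 11.7  (via Linby)
Ravel: 12.4  (via Yarm)
Arlen: 14.9  (via Eskin)
Shortest route: Neston → Marden → Eskin → Arlen = $14.9.

$14.9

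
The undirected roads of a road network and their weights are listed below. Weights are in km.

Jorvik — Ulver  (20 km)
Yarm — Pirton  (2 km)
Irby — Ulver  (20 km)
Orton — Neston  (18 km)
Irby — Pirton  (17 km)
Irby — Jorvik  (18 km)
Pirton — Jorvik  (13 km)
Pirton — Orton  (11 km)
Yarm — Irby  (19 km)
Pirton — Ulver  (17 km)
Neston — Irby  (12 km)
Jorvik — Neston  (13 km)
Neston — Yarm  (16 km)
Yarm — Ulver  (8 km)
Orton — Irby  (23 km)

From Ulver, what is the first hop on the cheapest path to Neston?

Yarm

Compare a few routes:
Ulver - Irby - Neston: 20+12 = 32
Ulver - Jorvik - Neston: 20+13 = 33
Ulver - Yarm - Neston: 8+16 = 24
Ulver - Pirton - Yarm - Neston: 17+2+16 = 35
The minimum is 24 km via Ulver - Yarm - Neston.
So from Ulver the first move is to Yarm.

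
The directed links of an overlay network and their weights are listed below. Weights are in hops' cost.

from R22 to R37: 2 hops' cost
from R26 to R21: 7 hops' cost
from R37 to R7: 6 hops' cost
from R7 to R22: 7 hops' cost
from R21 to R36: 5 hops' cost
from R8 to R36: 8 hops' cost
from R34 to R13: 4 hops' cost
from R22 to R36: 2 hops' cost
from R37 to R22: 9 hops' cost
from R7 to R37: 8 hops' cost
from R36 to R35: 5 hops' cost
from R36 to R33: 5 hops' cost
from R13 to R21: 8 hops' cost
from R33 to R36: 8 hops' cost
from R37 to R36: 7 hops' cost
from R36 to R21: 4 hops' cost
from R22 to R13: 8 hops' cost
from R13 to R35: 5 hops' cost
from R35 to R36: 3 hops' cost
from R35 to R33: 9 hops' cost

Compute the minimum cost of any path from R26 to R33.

Candidate routes:
R26–R21–R36–R35–R33: 7+5+5+9 = 26
R26–R21–R36–R33: 7+5+5 = 17
The minimum is 17 hops' cost via R26–R21–R36–R33.

17 hops' cost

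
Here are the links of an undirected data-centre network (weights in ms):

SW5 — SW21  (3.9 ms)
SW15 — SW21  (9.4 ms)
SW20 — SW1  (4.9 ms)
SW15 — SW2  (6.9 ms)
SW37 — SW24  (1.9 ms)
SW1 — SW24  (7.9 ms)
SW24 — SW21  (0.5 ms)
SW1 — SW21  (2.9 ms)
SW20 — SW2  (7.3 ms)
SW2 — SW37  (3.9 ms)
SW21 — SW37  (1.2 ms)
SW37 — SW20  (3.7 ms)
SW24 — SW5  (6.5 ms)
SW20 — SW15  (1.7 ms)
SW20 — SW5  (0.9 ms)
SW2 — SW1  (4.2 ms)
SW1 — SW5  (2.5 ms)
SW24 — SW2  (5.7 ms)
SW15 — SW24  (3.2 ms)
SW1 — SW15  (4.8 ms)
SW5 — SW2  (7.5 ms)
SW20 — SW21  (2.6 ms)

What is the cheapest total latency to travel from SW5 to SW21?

3.5 ms

Settle nodes by increasing distance from SW5:
SW5: 0
SW20: 0.9  (via SW5)
SW1: 2.5  (via SW5)
SW15: 2.6  (via SW20)
SW21: 3.5  (via SW20)
Shortest route: SW5–SW20–SW21 = 3.5 ms.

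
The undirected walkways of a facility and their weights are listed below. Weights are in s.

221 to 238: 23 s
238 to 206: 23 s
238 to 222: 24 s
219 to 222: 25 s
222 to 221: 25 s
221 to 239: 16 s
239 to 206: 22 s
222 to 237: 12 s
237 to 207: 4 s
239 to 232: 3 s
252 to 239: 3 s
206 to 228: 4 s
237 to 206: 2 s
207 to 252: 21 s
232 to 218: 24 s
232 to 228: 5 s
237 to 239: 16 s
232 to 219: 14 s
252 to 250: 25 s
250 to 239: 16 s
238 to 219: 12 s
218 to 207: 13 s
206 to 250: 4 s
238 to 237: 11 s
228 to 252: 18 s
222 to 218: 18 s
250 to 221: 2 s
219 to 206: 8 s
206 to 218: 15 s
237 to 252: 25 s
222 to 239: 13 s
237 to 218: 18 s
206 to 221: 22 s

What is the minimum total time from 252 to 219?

Compare a few routes:
252 → 239 → 232 → 219: 3+3+14 = 20
252 → 239 → 232 → 228 → 206 → 219: 3+3+5+4+8 = 23
252 → 239 → 237 → 206 → 219: 3+16+2+8 = 29
The minimum is 20 s via 252 → 239 → 232 → 219.

20 s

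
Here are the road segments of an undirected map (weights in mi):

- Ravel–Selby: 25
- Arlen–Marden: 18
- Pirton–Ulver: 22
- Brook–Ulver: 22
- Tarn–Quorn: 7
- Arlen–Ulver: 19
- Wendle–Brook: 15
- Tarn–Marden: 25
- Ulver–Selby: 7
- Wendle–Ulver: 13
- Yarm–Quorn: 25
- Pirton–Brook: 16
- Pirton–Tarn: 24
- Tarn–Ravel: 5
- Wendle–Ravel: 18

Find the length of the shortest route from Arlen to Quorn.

Compare a few routes:
Arlen → Ulver → Pirton → Tarn → Quorn: 19+22+24+7 = 72
Arlen → Ulver → Wendle → Ravel → Tarn → Quorn: 19+13+18+5+7 = 62
Arlen → Marden → Tarn → Quorn: 18+25+7 = 50
Arlen → Ulver → Selby → Ravel → Tarn → Quorn: 19+7+25+5+7 = 63
Cheapest is Arlen → Marden → Tarn → Quorn at 50 mi.

50 mi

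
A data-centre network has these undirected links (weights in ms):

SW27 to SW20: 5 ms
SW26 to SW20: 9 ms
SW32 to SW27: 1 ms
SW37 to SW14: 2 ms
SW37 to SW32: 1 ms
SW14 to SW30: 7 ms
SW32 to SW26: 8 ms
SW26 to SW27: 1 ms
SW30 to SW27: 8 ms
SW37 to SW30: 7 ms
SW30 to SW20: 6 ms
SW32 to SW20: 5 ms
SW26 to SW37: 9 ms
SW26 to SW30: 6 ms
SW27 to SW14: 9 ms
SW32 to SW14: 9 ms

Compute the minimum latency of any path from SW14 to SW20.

8 ms

Settle nodes by increasing distance from SW14:
SW14: 0
SW37: 2  (via SW14)
SW32: 3  (via SW37)
SW27: 4  (via SW32)
SW26: 5  (via SW27)
SW30: 7  (via SW14)
SW20: 8  (via SW32)
Shortest route: SW14 → SW37 → SW32 → SW20 = 8 ms.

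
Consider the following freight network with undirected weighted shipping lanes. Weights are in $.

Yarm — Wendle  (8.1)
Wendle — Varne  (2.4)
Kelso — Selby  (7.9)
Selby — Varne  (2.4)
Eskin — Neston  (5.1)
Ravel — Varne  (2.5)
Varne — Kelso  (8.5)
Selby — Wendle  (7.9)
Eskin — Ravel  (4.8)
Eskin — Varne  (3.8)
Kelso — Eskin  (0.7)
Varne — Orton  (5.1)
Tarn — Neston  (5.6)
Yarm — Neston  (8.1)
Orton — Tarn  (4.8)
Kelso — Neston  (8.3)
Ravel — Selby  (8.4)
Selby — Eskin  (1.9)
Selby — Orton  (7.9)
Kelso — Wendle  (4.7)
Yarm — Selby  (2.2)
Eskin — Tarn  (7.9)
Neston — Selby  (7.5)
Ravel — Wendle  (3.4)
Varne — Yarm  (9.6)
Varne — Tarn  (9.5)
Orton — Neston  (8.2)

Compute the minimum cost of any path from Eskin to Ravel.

Candidate routes:
Eskin - Varne - Ravel: 3.8+2.5 = 6.3
Eskin - Ravel: 4.8 = 4.8
The minimum is $4.8 via Eskin - Ravel.

$4.8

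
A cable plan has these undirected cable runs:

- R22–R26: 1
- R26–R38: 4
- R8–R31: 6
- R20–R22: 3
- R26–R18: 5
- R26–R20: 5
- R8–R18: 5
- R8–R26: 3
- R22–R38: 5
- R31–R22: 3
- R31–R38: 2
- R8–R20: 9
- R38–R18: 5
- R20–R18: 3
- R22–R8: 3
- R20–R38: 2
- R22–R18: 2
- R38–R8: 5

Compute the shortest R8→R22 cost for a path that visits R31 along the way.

9

Shortest R8→R31: R8–R31 = 6
Shortest R31→R22: R31–R22 = 3
Total via R31: 6 + 3 = 9.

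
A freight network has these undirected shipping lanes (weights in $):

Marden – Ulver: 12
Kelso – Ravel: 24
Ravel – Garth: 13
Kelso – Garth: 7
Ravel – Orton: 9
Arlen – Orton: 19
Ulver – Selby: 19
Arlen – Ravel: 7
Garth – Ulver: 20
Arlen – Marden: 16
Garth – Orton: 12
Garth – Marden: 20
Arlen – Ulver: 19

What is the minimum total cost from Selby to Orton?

Shortest distances from Selby:
Selby: 0
Ulver: 19  (via Selby)
Marden: 31  (via Ulver)
Arlen: 38  (via Ulver)
Garth: 39  (via Ulver)
Ravel: 45  (via Arlen)
Kelso: 46  (via Garth)
Orton: 51  (via Garth)
Shortest route: Selby–Ulver–Garth–Orton = $51.

$51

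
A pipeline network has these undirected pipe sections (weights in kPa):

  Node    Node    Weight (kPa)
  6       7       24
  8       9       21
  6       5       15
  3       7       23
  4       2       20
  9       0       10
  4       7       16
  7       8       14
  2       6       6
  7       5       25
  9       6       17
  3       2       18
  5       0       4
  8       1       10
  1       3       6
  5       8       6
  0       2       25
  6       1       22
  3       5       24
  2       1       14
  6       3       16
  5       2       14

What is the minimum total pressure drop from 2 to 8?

20 kPa

Candidate routes:
2 - 6 - 5 - 8: 6+15+6 = 27
2 - 1 - 8: 14+10 = 24
2 - 3 - 1 - 8: 18+6+10 = 34
2 - 5 - 8: 14+6 = 20
Cheapest is 2 - 5 - 8 at 20 kPa.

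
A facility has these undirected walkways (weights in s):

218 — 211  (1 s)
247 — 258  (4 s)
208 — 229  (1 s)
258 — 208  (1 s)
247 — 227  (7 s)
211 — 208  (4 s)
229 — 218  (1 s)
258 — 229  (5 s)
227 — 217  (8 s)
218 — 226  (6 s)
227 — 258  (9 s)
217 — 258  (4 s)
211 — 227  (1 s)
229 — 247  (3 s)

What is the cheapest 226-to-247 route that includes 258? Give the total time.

13 s

Best 226 to 258: 226 → 218 → 229 → 208 → 258 costing 9
Best 258 to 247: 258 → 247 costing 4
Total via 258: 9 + 4 = 13 s.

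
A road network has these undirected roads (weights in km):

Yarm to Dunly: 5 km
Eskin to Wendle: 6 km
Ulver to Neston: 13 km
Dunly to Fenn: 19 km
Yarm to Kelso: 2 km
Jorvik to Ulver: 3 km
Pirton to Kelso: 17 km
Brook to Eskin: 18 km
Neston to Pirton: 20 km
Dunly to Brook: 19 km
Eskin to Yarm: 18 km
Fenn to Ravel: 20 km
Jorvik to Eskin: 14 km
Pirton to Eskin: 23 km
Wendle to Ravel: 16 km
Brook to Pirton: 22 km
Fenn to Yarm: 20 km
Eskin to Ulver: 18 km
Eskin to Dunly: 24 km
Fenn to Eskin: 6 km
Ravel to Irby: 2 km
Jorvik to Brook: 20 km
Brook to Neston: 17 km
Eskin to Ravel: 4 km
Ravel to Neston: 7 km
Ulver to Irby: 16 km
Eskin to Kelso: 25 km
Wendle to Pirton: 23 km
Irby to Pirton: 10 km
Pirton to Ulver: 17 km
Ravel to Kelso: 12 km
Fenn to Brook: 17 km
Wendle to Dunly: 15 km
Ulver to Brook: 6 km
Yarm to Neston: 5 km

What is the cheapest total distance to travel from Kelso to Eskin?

16 km

Settle nodes by increasing distance from Kelso:
Kelso: 0
Yarm: 2  (via Kelso)
Dunly: 7  (via Yarm)
Neston: 7  (via Yarm)
Ravel: 12  (via Kelso)
Irby: 14  (via Ravel)
Eskin: 16  (via Ravel)
Shortest route: Kelso → Ravel → Eskin = 16 km.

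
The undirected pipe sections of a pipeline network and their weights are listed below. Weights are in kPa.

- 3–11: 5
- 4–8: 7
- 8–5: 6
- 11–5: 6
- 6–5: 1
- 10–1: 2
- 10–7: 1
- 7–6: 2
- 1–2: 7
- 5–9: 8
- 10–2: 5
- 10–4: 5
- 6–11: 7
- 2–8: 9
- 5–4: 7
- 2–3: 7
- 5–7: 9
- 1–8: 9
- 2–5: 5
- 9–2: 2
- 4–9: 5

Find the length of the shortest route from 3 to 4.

Shortest distances from 3:
3: 0
11: 5  (via 3)
2: 7  (via 3)
9: 9  (via 2)
5: 11  (via 11)
6: 12  (via 11)
10: 12  (via 2)
7: 13  (via 10)
1: 14  (via 2)
4: 14  (via 9)
Shortest route: 3–2–9–4 = 14 kPa.

14 kPa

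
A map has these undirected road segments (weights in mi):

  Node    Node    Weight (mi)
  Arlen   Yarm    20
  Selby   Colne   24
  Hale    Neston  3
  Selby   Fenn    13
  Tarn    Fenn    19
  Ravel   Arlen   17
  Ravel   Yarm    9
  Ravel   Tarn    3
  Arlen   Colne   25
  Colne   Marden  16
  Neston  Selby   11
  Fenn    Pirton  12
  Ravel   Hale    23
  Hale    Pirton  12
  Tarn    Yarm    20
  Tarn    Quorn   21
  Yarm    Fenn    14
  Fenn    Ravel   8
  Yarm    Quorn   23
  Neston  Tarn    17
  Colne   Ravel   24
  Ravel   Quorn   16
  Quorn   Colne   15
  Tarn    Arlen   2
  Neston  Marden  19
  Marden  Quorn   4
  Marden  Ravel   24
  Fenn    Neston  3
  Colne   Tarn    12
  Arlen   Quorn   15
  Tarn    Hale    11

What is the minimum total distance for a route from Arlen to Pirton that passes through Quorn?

51 mi

Best Arlen to Quorn: Arlen–Quorn costing 15
Shortest Quorn→Pirton: Quorn–Ravel–Fenn–Pirton = 36
Total via Quorn: 15 + 36 = 51 mi.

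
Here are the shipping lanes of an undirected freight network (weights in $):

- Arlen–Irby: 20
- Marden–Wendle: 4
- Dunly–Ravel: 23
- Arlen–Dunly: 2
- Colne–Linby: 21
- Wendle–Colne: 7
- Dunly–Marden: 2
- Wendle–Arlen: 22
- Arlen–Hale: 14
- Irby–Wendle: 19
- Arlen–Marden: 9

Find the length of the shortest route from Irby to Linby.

$47

Shortest distances from Irby:
Irby: 0
Wendle: 19  (via Irby)
Arlen: 20  (via Irby)
Dunly: 22  (via Arlen)
Marden: 23  (via Wendle)
Colne: 26  (via Wendle)
Hale: 34  (via Arlen)
Ravel: 45  (via Dunly)
Linby: 47  (via Colne)
Shortest route: Irby–Wendle–Colne–Linby = $47.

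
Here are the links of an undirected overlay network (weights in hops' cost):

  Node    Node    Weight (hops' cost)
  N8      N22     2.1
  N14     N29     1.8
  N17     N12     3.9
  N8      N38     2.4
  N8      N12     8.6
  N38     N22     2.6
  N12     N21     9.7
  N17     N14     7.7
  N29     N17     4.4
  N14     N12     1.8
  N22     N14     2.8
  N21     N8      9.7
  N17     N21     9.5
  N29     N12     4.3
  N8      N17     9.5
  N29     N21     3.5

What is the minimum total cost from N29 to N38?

Enumerating some paths:
N29–N12–N14–N22–N8–N38: 4.3+1.8+2.8+2.1+2.4 = 13.4
N29–N14–N22–N38: 1.8+2.8+2.6 = 7.2
N29–N14–N22–N8–N38: 1.8+2.8+2.1+2.4 = 9.1
N29–N12–N14–N22–N38: 4.3+1.8+2.8+2.6 = 11.5
Cheapest is N29–N14–N22–N38 at 7.2 hops' cost.

7.2 hops' cost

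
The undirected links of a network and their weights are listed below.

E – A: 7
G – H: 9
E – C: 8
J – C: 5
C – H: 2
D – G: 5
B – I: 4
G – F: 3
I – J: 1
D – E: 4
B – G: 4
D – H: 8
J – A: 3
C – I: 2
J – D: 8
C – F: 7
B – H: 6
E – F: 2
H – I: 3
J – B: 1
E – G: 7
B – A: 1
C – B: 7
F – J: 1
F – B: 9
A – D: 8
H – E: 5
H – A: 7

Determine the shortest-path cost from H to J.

Shortest distances from H:
H: 0
C: 2  (via H)
I: 3  (via H)
J: 4  (via I)
Shortest route: H–I–J = 4.

4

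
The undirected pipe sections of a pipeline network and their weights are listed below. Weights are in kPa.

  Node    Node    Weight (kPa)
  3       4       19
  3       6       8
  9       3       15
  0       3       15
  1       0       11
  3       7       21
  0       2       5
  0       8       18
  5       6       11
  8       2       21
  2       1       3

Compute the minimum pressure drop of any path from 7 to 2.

Settle nodes by increasing distance from 7:
7: 0
3: 21  (via 7)
6: 29  (via 3)
0: 36  (via 3)
9: 36  (via 3)
4: 40  (via 3)
5: 40  (via 6)
2: 41  (via 0)
Shortest route: 7 → 3 → 0 → 2 = 41 kPa.

41 kPa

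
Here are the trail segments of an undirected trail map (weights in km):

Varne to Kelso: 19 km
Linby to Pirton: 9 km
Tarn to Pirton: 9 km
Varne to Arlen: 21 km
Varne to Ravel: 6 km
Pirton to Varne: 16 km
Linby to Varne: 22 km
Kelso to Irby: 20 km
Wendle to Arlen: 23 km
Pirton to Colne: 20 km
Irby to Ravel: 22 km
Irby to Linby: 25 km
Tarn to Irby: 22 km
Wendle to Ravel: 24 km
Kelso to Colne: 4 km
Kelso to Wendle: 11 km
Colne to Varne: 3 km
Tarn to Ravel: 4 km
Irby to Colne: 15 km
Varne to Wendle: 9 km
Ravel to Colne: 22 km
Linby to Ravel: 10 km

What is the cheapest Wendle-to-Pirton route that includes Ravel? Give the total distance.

Best Wendle to Ravel: Wendle–Varne–Ravel costing 15
Best Ravel to Pirton: Ravel–Tarn–Pirton costing 13
Total via Ravel: 15 + 13 = 28 km.

28 km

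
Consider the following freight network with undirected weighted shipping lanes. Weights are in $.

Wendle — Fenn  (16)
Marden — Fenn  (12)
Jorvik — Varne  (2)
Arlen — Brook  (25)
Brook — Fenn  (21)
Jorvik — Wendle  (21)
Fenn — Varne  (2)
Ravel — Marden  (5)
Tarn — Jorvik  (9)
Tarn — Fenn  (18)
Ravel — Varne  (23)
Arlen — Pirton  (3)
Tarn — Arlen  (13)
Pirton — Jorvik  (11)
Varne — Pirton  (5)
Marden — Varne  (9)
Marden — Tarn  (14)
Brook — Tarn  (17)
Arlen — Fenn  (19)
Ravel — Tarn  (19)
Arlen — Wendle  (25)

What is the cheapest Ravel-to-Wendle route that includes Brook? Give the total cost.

Shortest Ravel→Brook: Ravel → Tarn → Brook = 36
Shortest Brook→Wendle: Brook → Fenn → Wendle = 37
Total via Brook: 36 + 37 = $73.

$73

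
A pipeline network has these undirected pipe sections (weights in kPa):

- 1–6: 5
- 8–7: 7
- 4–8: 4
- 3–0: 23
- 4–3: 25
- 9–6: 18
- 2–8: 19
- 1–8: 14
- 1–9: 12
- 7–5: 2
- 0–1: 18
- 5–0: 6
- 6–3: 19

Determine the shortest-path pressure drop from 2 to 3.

Candidate routes:
2–8–4–3: 19+4+25 = 48
2–8–1–6–3: 19+14+5+19 = 57
2–8–7–5–0–3: 19+7+2+6+23 = 57
Cheapest is 2–8–4–3 at 48 kPa.

48 kPa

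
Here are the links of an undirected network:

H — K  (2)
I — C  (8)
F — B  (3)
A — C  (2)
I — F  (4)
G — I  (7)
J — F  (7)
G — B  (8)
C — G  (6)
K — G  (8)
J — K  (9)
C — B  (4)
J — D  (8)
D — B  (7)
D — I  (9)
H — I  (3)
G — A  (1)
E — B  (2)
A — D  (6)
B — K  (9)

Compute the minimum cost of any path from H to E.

12

Compare a few routes:
H–I–F–B–E: 3+4+3+2 = 12
H–I–C–B–E: 3+8+4+2 = 17
H–K–B–E: 2+9+2 = 13
The minimum is 12 via H–I–F–B–E.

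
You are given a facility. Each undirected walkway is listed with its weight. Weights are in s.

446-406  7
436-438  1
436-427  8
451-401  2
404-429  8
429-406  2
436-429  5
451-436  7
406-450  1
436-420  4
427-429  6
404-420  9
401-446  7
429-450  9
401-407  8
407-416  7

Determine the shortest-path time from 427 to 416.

Compare a few routes:
427–436–451–401–407–416: 8+7+2+8+7 = 32
427–429–436–451–401–407–416: 6+5+7+2+8+7 = 35
427–436–429–406–446–401–407–416: 8+5+2+7+7+8+7 = 44
427–429–406–446–401–407–416: 6+2+7+7+8+7 = 37
Cheapest is 427–436–451–401–407–416 at 32 s.

32 s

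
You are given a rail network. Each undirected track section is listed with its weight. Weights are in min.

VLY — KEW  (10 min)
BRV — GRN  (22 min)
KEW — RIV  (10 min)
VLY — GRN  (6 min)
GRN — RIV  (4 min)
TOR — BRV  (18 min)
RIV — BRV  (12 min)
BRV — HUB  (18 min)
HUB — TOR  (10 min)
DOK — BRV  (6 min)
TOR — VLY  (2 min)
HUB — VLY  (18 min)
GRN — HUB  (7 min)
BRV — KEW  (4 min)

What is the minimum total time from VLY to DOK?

20 min

Shortest distances from VLY:
VLY: 0
TOR: 2  (via VLY)
GRN: 6  (via VLY)
RIV: 10  (via GRN)
KEW: 10  (via VLY)
HUB: 12  (via TOR)
BRV: 14  (via KEW)
DOK: 20  (via BRV)
Shortest route: VLY–KEW–BRV–DOK = 20 min.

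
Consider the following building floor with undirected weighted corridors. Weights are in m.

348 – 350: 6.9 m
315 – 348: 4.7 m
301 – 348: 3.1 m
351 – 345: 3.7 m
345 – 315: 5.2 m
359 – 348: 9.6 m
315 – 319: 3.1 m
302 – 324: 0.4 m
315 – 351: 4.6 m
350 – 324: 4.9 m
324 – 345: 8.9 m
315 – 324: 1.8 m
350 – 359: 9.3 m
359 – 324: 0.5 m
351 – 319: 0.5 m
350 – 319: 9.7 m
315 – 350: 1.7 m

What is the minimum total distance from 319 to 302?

Shortest distances from 319:
319: 0
351: 0.5  (via 319)
315: 3.1  (via 319)
345: 4.2  (via 351)
350: 4.8  (via 315)
324: 4.9  (via 315)
302: 5.3  (via 324)
Shortest route: 319 → 315 → 324 → 302 = 5.3 m.

5.3 m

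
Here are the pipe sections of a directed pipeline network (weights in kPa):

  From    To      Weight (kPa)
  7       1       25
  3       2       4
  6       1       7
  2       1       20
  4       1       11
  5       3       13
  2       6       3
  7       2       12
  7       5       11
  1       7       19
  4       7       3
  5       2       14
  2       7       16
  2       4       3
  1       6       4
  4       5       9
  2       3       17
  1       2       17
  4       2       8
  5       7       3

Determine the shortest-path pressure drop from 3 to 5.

16 kPa

Enumerating some paths:
3 - 2 - 4 - 5: 4+3+9 = 16
3 - 2 - 4 - 7 - 5: 4+3+3+11 = 21
The minimum is 16 kPa via 3 - 2 - 4 - 5.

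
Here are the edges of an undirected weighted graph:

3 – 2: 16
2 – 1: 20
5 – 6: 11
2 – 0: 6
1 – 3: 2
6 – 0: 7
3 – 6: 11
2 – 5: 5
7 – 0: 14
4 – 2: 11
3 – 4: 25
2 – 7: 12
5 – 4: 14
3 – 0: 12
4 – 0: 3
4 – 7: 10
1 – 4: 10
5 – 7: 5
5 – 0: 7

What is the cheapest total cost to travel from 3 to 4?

Enumerating some paths:
3 → 6 → 0 → 4: 11+7+3 = 21
3 → 0 → 4: 12+3 = 15
3 → 1 → 4: 2+10 = 12
The minimum is 12 via 3 → 1 → 4.

12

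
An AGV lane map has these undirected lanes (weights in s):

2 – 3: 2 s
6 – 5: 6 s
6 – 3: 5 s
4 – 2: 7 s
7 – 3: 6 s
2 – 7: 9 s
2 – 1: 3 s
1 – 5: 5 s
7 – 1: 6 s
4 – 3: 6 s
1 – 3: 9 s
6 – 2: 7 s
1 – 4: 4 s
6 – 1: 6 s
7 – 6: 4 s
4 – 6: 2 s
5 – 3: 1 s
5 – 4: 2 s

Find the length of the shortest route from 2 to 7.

Candidate routes:
2 → 7: 9 = 9
2 → 3 → 7: 2+6 = 8
2 → 3 → 6 → 7: 2+5+4 = 11
2 → 1 → 7: 3+6 = 9
Cheapest is 2 → 3 → 7 at 8 s.

8 s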